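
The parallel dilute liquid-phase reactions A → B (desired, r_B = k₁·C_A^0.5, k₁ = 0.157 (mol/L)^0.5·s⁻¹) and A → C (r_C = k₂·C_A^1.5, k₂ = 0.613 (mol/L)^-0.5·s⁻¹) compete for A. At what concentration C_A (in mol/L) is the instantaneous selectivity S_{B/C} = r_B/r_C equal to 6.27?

0.0408 mol/L

S_{B/C} = (k₁/k₂)·C_A⁻¹ ⇒ C_A = (S·k₂/k₁)^(-1).
= (6.27×0.613/0.157)^(-1) = (24.48)^(-1) = 0.0408 mol/L.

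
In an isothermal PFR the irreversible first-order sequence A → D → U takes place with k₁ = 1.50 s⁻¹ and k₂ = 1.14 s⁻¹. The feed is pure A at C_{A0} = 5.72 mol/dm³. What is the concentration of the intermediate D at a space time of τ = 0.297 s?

1.72 mol/dm³

Solving the coupled first-order balances gives C_D(τ) = [k₁/(k₂−k₁)]·C_{A0}·(e^(−k₁τ) − e^(−k₂τ)).
e^(−k₁τ) = e^(−1.50×0.297) = e^(−0.4455) = 0.6405; e^(−k₂τ) = e^(−0.3386) = 0.7128.
C_D = 1.50×5.72/(1.14−1.50) × (0.6405−0.7128) = (-23.83)×(-0.07228) = 1.723 mol/dm³.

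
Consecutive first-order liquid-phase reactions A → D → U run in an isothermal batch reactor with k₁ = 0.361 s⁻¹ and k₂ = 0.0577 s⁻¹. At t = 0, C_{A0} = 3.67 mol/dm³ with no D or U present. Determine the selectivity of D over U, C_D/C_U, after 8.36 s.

2.46

For first-order series with pure A initially, C_D(t) = k₁C_{A0}/(k₂−k₁)·(e^(−k₁t) − e^(−k₂t)).
e^(−k₁t) = e^(−0.361×8.36) = e^(−3.018) = 0.04890; e^(−k₂t) = e^(−0.4824) = 0.6173.
C_D = 0.361×3.67/(0.0577−0.361) × (0.04890−0.6173) = (-4.368)×(-0.5684) = 2.483 mol/dm³.
C_A = C_{A0}e^(−k₁t) = 0.1795 mol/dm³, so C_U = C_{A0}−C_A−C_D = 1.008 mol/dm³; C_D/C_U = 2.46.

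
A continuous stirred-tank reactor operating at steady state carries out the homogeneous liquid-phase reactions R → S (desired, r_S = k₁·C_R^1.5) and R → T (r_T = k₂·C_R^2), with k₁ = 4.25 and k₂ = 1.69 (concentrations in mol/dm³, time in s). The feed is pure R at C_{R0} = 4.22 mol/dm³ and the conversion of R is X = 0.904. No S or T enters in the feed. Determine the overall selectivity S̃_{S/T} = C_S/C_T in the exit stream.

Exit C_R = C_{R0}(1−X) = 4.22×0.0960 = 0.4051 mol/dm³.
A CSTR operates uniformly at the exit composition, giving r_S = 1.096 and r_T = 0.2774 (each k·C_R^n at C_R = 0.4051).
Overall selectivity = C_S/C_T = r_Sτ/(r_Tτ) = r_S/r_T = 3.95.

3.95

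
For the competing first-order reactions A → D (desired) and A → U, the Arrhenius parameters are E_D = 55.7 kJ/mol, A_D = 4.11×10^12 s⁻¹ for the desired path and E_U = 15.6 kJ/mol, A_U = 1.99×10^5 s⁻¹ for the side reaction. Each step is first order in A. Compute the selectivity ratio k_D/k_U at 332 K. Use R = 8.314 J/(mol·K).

10.1

With equal orders, S_{D/U} = k_D/k_U = (A_D/A_U)·exp[(E_U−E_D)/(RT)].
(E_U−E_D)/(RT) = (15.6−55.7)×10³/(8.314×332) = -40100/2760 = -14.53.
k_D/k_U = (4.11×10^12/1.99×10^5)·exp(-14.53) = 2.065×10^7 × 4.906×10^-7 = 10.1.
Since E_D > E_U, raising the temperature improves selectivity toward D.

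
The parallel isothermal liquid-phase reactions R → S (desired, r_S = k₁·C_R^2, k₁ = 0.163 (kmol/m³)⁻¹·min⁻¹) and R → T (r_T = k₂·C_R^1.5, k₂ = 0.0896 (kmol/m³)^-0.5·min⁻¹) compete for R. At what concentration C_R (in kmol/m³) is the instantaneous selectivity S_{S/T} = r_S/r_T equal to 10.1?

S_{S/T} = (k₁/k₂)·C_R^0.5 ⇒ C_R = (S·k₂/k₁)^(2).
= (10.1×0.0896/0.163)^(2) = (5.552)^(2) = 30.8 kmol/m³.

30.8 kmol/m³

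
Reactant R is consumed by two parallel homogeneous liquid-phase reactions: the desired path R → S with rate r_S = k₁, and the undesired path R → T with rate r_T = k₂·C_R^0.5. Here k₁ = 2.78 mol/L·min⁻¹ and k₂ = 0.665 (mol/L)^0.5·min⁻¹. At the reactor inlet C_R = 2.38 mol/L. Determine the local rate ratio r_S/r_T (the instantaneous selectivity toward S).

2.71

S_{S/T} = r_S/r_T = (k₁)/(k₂·C_R^0.5) = (k₁/k₂)·C_R^-0.5.
= (2.78) / (0.665×2.380^0.5) = 2.780/1.026 = 2.71.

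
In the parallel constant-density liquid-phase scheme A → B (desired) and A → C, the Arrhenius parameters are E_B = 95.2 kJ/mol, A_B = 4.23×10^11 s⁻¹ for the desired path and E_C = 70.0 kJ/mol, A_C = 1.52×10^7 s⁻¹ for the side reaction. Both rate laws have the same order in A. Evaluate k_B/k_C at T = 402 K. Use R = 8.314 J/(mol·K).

14.8

Since both paths have the same order in A, the concentration cancels and S_{B/C} = k_B/k_C = (A_B/A_C)·exp[(E_C−E_B)/(RT)].
(E_C−E_B)/(RT) = (70.0−95.2)×10³/(8.314×402) = -25200/3342 = -7.540.
k_B/k_C = (4.23×10^11/1.52×10^7)·exp(-7.540) = 27829 × 5.315×10^-4 = 14.8.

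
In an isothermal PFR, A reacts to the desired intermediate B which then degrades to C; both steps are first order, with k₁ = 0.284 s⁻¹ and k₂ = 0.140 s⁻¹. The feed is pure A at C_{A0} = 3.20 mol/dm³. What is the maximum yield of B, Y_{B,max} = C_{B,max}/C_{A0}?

At the optimum, C_{B,max}/C_{A0} = (k₁/k₂)^[k₂/(k₂−k₁)].
= (0.284/0.140)^(0.140/(0.140−0.284)) = (2.029)^(-0.9722) = 0.5027.

0.503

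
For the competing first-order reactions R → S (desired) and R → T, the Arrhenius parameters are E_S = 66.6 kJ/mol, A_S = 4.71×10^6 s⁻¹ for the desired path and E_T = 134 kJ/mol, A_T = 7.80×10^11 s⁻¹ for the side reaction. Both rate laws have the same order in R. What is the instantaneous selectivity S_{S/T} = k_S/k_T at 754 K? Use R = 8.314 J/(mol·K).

0.282

Since both paths have the same order in R, the concentration cancels and S_{S/T} = k_S/k_T = (A_S/A_T)·exp[(E_T−E_S)/(RT)].
(E_T−E_S)/(RT) = (134−66.6)×10³/(8.314×754) = 67400/6269 = 10.75.
k_S/k_T = (4.71×10^6/7.80×10^11)·exp(10.75) = 6.038×10^-6 × 46711 = 0.282.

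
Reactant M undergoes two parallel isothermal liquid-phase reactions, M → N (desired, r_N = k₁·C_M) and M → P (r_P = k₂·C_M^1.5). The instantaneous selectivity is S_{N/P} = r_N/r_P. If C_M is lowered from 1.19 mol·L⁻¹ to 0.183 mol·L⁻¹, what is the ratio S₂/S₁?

2.55

S_{N/P} = (k₁/k₂)·C_M^-0.5, so S₂/S₁ = (C_{M,2}/C_{M,1})^-0.5.
= (0.183/1.19)^(-0.5) = (0.1538)^(-0.5) = 2.55.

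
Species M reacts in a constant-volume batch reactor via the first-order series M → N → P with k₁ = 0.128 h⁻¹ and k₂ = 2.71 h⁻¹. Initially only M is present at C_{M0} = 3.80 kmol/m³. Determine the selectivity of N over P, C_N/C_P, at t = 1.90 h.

Solving the coupled first-order balances gives C_N(t) = [k₁/(k₂−k₁)]·C_{M0}·(e^(−k₁t) − e^(−k₂t)).
e^(−k₁t) = e^(−0.128×1.90) = e^(−0.2432) = 0.7841; e^(−k₂t) = e^(−5.149) = 0.005805.
C_N = 0.128×3.80/(2.71−0.128) × (0.7841−0.005805) = 0.1884×0.7783 = 0.1466 kmol/m³.
C_M = C_{M0}e^(−k₁t) = 2.980 kmol/m³, so C_P = C_{M0}−C_M−C_N = 0.6737 kmol/m³; C_N/C_P = 0.218.

0.218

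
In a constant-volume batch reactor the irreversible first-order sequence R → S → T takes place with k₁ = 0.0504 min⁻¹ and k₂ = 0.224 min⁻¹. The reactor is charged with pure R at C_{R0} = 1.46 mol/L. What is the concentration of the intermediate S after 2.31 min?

For first-order series with pure R initially, C_S(t) = k₁C_{R0}/(k₂−k₁)·(e^(−k₁t) − e^(−k₂t)).
e^(−k₁t) = e^(−0.0504×2.31) = e^(−0.1164) = 0.8901; e^(−k₂t) = e^(−0.5174) = 0.5960.
C_S = 0.0504×1.46/(0.224−0.0504) × (0.8901−0.5960) = 0.4239×0.2941 = 0.1246 mol/L.

0.125 mol/L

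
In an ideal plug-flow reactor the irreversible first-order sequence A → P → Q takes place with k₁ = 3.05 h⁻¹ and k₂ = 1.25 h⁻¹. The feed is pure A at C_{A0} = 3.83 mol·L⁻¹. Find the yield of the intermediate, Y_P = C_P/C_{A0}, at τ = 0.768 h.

0.486

For first-order series with pure A initially, C_P(τ) = k₁C_{A0}/(k₂−k₁)·(e^(−k₁τ) − e^(−k₂τ)).
e^(−k₁τ) = e^(−3.05×0.768) = e^(−2.342) = 0.09610; e^(−k₂τ) = e^(−0.9600) = 0.3829.
C_P = 3.05×3.83/(1.25−3.05) × (0.09610−0.3829) = (-6.490)×(-0.2868) = 1.861 mol·L⁻¹.
Y_P = C_P/C_{A0} = 1.861/3.83 = 0.486.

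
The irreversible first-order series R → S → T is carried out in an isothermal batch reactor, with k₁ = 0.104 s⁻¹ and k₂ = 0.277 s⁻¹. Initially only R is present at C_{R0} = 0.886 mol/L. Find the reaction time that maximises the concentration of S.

The intermediate peaks when r₁ = r₂, i.e. k₁e^(−k₁t) = k₂e^(−k₂t), giving t_opt = ln(k₂/k₁)/(k₂−k₁).
= ln(0.277/0.104)/(0.277−0.104) = ln(2.663)/0.1730 = 0.9796/0.1730 = 5.66 s.

5.66 s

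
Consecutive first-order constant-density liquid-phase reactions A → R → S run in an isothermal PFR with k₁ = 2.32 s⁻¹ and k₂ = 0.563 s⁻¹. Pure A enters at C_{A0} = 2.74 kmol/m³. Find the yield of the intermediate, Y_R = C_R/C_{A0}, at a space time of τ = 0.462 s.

The intermediate concentration in a first-order A→B→C sequence is C_R = k₁C_{A0}(e^(−k₁τ) − e^(−k₂τ))/(k₂−k₁).
e^(−k₁τ) = e^(−2.32×0.462) = e^(−1.072) = 0.3424; e^(−k₂τ) = e^(−0.2601) = 0.7710.
C_R = 2.32×2.74/(0.563−2.32) × (0.3424−0.7710) = (-3.618)×(-0.4286) = 1.551 kmol/m³.
Y_R = C_R/C_{A0} = 1.551/2.74 = 0.566.

0.566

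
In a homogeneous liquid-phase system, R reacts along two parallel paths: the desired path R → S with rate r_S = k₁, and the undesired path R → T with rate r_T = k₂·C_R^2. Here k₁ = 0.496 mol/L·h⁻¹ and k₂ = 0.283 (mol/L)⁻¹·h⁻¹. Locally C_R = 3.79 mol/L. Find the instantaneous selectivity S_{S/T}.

0.122

S_{S/T} = r_S/r_T = (k₁)/(k₂·C_R^2) = (k₁/k₂)·C_R^-2.
= (0.496) / (0.283×3.790^2) = 0.4960/4.065 = 0.122.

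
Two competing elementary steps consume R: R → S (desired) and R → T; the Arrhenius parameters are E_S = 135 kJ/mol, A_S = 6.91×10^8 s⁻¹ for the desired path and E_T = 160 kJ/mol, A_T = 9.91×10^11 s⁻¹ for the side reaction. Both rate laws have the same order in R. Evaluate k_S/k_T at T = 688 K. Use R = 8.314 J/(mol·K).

Since both paths have the same order in R, the concentration cancels and S_{S/T} = k_S/k_T = (A_S/A_T)·exp[(E_T−E_S)/(RT)].
(E_T−E_S)/(RT) = (160−135)×10³/(8.314×688) = 25000/5720 = 4.371.
k_S/k_T = (6.91×10^8/9.91×10^11)·exp(4.371) = 6.973×10^-4 × 79.09 = 0.0551.
Since E_S < E_T, lowering the temperature improves selectivity toward S.

0.0551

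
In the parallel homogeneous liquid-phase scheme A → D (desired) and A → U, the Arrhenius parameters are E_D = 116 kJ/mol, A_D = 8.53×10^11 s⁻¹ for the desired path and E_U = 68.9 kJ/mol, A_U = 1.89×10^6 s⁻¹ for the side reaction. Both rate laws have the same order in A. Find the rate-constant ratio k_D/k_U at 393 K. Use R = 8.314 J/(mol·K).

Since both paths have the same order in A, the concentration cancels and S_{D/U} = k_D/k_U = (A_D/A_U)·exp[(E_U−E_D)/(RT)].
(E_U−E_D)/(RT) = (68.9−116)×10³/(8.314×393) = -47100/3267 = -14.42.
k_D/k_U = (8.53×10^11/1.89×10^6)·exp(-14.42) = 4.513×10^5 × 5.490×10^-7 = 0.248.
Since E_D > E_U, raising the temperature improves selectivity toward D.

0.248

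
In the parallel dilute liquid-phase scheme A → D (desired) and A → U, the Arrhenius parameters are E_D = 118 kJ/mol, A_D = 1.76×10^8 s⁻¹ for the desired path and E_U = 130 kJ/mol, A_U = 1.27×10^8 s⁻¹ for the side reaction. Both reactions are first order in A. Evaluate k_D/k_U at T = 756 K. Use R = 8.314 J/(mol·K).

9.35

Since both paths have the same order in A, the concentration cancels and S_{D/U} = k_D/k_U = (A_D/A_U)·exp[(E_U−E_D)/(RT)].
(E_U−E_D)/(RT) = (130−118)×10³/(8.314×756) = 12000/6285 = 1.909.
k_D/k_U = (1.76×10^8/1.27×10^8)·exp(1.909) = 1.386 × 6.748 = 9.35.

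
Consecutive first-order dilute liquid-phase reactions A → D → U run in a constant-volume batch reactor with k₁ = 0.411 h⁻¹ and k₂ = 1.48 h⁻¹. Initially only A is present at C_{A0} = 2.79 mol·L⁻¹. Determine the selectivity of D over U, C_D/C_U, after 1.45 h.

0.592

Solving the coupled first-order balances gives C_D(t) = [k₁/(k₂−k₁)]·C_{A0}·(e^(−k₁t) − e^(−k₂t)).
e^(−k₁t) = e^(−0.411×1.45) = e^(−0.5959) = 0.5510; e^(−k₂t) = e^(−2.146) = 0.1170.
C_D = 0.411×2.79/(1.48−0.411) × (0.5510−0.1170) = 1.073×0.4341 = 0.4656 mol·L⁻¹.
C_A = C_{A0}e^(−k₁t) = 1.537 mol·L⁻¹, so C_U = C_{A0}−C_A−C_D = 0.7870 mol·L⁻¹; C_D/C_U = 0.592.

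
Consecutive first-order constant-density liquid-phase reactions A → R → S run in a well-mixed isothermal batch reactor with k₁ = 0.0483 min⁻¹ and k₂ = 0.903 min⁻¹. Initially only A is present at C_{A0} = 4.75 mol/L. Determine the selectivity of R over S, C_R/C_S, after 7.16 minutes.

The intermediate concentration in a first-order A→B→C sequence is C_R = k₁C_{A0}(e^(−k₁t) − e^(−k₂t))/(k₂−k₁).
e^(−k₁t) = e^(−0.0483×7.16) = e^(−0.3458) = 0.7076; e^(−k₂t) = e^(−6.465) = 0.001556.
C_R = 0.0483×4.75/(0.903−0.0483) × (0.7076−0.001556) = 0.2684×0.7061 = 0.1895 mol/L.
C_A = C_{A0}e^(−k₁t) = 3.361 mol/L, so C_S = C_{A0}−C_A−C_R = 1.199 mol/L; C_R/C_S = 0.158.

0.158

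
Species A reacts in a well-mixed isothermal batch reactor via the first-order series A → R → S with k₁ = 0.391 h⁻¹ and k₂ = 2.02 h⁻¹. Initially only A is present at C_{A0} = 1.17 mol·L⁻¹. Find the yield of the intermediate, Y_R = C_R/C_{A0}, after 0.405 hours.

For first-order series with pure A initially, C_R(t) = k₁C_{A0}/(k₂−k₁)·(e^(−k₁t) − e^(−k₂t)).
e^(−k₁t) = e^(−0.391×0.405) = e^(−0.1584) = 0.8535; e^(−k₂t) = e^(−0.8181) = 0.4413.
C_R = 0.391×1.17/(2.02−0.391) × (0.8535−0.4413) = 0.2808×0.4123 = 0.1158 mol·L⁻¹.
Y_R = C_R/C_{A0} = 0.1158/1.17 = 0.0990.

0.0990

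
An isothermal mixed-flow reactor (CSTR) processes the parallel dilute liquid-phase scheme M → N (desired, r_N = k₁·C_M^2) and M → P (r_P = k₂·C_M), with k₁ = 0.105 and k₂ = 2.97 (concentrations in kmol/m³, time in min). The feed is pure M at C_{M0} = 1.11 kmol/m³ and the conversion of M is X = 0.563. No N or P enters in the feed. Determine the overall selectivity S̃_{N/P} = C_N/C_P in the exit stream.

Exit C_M = C_{M0}(1−X) = 1.11×0.437 = 0.4851 kmol/m³.
In a CSTR the entire volume is at exit conditions, so r_N = 0.105×0.4851^2 = 0.02471 and r_P = 2.97×0.4851 = 1.441.
Overall selectivity = C_N/C_P = r_Nτ/(r_Pτ) = r_N/r_P = 0.0171.

0.0171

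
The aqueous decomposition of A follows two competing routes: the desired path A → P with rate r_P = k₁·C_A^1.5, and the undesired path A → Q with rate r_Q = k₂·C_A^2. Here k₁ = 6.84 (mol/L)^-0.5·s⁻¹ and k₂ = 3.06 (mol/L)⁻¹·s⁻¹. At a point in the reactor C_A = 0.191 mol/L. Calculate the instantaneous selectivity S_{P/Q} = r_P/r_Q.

S_{P/Q} = r_P/r_Q = (k₁·C_A^1.5)/(k₂·C_A^2) = (k₁/k₂)·C_A^-0.5.
= (6.84×0.1910^1.5) / (3.06×0.1910^2) = 0.5710/0.1116 = 5.11.

5.11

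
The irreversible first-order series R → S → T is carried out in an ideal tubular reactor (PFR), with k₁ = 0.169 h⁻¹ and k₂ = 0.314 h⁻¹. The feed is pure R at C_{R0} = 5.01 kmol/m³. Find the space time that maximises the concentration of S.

The intermediate peaks when r₁ = r₂, i.e. k₁e^(−k₁τ) = k₂e^(−k₂τ), giving τ_opt = ln(k₂/k₁)/(k₂−k₁).
= ln(0.314/0.169)/(0.314−0.169) = ln(1.858)/0.1450 = 0.6195/0.1450 = 4.27 h.

4.27 h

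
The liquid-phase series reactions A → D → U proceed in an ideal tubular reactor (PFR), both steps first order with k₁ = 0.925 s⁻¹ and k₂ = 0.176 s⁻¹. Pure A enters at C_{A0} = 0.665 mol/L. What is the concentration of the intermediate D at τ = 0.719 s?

0.301 mol/L

Solving the coupled first-order balances gives C_D(τ) = [k₁/(k₂−k₁)]·C_{A0}·(e^(−k₁τ) − e^(−k₂τ)).
e^(−k₁τ) = e^(−0.925×0.719) = e^(−0.6651) = 0.5142; e^(−k₂τ) = e^(−0.1265) = 0.8811.
C_D = 0.925×0.665/(0.176−0.925) × (0.5142−0.8811) = (-0.8213)×(-0.3669) = 0.3013 mol/L.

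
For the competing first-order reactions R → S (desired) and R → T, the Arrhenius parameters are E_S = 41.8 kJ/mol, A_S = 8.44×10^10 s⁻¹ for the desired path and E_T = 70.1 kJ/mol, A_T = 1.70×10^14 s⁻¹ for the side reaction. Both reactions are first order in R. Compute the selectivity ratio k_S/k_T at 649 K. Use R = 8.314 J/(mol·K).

k_S/k_T = (A_S/A_T)·exp[−(E_S−E_T)/(RT)] = (A_S/A_T)·exp[(E_T−E_S)/(RT)].
(E_T−E_S)/(RT) = (70.1−41.8)×10³/(8.314×649) = 28300/5396 = 5.245.
k_S/k_T = (8.44×10^10/1.70×10^14)·exp(5.245) = 4.965×10^-4 × 189.6 = 0.0941.
Since E_S < E_T, lowering the temperature improves selectivity toward S.

0.0941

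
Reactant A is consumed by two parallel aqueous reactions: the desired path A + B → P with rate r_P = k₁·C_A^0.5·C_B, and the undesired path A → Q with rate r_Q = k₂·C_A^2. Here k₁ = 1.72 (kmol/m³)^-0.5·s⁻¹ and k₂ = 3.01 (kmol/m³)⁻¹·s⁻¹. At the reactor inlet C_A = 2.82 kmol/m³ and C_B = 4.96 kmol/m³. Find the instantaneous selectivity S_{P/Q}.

0.599

S_{P/Q} = r_P/r_Q = (k₁·C_A^0.5·C_B)/(k₂·C_A^2) = (k₁/k₂)·C_A^-1.5·C_B.
= (1.72×2.820^0.5×4.960) / (3.01×2.820^2) = 14.33/23.94 = 0.599.
The undesired path is higher order in A, so low C_A (CSTR or dilute feed) favours P.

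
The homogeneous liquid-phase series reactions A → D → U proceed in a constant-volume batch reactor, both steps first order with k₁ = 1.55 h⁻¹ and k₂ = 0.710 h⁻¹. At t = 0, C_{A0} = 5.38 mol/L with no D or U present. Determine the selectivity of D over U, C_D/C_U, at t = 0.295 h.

8.53

For first-order series with pure A initially, C_D(t) = k₁C_{A0}/(k₂−k₁)·(e^(−k₁t) − e^(−k₂t)).
e^(−k₁t) = e^(−1.55×0.295) = e^(−0.4572) = 0.6330; e^(−k₂t) = e^(−0.2094) = 0.8110.
C_D = 1.55×5.38/(0.710−1.55) × (0.6330−0.8110) = (-9.927)×(-0.1780) = 1.767 mol/L.
C_A = C_{A0}e^(−k₁t) = 3.406 mol/L, so C_U = C_{A0}−C_A−C_D = 0.2072 mol/L; C_D/C_U = 8.53.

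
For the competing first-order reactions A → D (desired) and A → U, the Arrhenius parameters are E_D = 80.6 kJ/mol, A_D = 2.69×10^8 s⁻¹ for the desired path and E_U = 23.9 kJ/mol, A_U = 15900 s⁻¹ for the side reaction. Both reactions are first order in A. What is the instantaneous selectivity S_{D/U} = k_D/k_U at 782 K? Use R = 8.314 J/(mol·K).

k_D/k_U = (A_D/A_U)·exp[−(E_D−E_U)/(RT)] = (A_D/A_U)·exp[(E_U−E_D)/(RT)].
(E_U−E_D)/(RT) = (23.9−80.6)×10³/(8.314×782) = -56700/6502 = -8.721.
k_D/k_U = (2.69×10^8/15900)·exp(-8.721) = 16918 × 1.631×10^-4 = 2.76.

2.76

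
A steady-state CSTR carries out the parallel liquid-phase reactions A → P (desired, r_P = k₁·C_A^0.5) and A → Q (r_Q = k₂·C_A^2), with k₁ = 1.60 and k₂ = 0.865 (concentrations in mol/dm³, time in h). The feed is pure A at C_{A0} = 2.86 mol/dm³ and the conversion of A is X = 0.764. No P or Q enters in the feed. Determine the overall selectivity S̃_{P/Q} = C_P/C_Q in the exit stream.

3.34

Exit C_A = C_{A0}(1−X) = 2.86×0.236 = 0.6750 mol/dm³.
A CSTR operates uniformly at the exit composition, giving r_P = 1.314 and r_Q = 0.3941 (each k·C_A^n at C_A = 0.6750).
Overall selectivity = C_P/C_Q = r_Pτ/(r_Qτ) = r_P/r_Q = 3.34.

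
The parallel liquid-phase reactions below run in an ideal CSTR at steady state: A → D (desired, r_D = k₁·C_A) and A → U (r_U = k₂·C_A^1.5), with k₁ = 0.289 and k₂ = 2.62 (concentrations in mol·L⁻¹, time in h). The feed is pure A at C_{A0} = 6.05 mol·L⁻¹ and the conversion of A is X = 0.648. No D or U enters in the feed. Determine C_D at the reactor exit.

Exit C_A = C_{A0}(1−X) = 6.05×0.352 = 2.130 mol·L⁻¹.
A CSTR operates uniformly at the exit composition, giving r_D = 0.6155 and r_U = 8.142 (each k·C_A^n at C_A = 2.130).
Fraction of consumed A going to D: r_D/(r_D+r_U) = 0.07028.
C_D = 0.07028·C_{A0}·X = 0.07028×6.05×0.648 = 0.276 mol·L⁻¹.

0.276 mol·L⁻¹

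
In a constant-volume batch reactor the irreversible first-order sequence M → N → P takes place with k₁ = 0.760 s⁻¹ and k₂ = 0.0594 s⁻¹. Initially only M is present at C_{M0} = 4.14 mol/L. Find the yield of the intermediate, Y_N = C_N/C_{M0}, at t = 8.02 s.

0.671

For first-order series with pure M initially, C_N(t) = k₁C_{M0}/(k₂−k₁)·(e^(−k₁t) − e^(−k₂t)).
e^(−k₁t) = e^(−0.760×8.02) = e^(−6.095) = 0.002254; e^(−k₂t) = e^(−0.4764) = 0.6210.
C_N = 0.760×4.14/(0.0594−0.760) × (0.002254−0.6210) = (-4.491)×(-0.6188) = 2.779 mol/L.
Y_N = C_N/C_{M0} = 2.779/4.14 = 0.671.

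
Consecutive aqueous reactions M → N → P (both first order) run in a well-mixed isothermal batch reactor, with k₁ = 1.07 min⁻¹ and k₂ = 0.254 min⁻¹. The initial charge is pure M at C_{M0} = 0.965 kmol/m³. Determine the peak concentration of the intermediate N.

At the optimum, C_{N,max}/C_{M0} = (k₁/k₂)^[k₂/(k₂−k₁)].
= (1.07/0.254)^(0.254/(0.254−1.07)) = (4.213)^(-0.3113) = 0.6391.
C_{N,max} = 0.6391×0.965 = 0.617 kmol/m³.

0.617 kmol/m³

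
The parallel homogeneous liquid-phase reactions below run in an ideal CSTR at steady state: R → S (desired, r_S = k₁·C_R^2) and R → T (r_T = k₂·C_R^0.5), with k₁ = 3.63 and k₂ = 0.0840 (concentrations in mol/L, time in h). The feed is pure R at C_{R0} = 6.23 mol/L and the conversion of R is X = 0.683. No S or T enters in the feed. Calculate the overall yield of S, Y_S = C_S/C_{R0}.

0.677

Exit C_R = C_{R0}(1−X) = 6.23×0.317 = 1.975 mol/L.
A CSTR operates uniformly at the exit composition, giving r_S = 14.16 and r_T = 0.1180 (each k·C_R^n at C_R = 1.975).
Fraction of consumed R going to S: r_S/(r_S+r_T) = 0.9917.
C_S = 0.9917·C_{R0}·X = 0.9917×6.23×0.683 = 4.22 mol/L; Y_S = C_S/C_{R0} = 0.677.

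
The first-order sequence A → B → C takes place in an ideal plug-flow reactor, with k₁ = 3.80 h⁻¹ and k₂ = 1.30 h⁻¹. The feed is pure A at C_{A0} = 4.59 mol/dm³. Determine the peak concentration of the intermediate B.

2.63 mol/dm³

For a first-order series the maximum intermediate yield is C_{B,max}/C_{A0} = (k₁/k₂)^[k₂/(k₂−k₁)].
= (3.80/1.30)^(1.30/(1.30−3.80)) = (2.923)^(-0.5200) = 0.5725.
C_{B,max} = 0.5725×4.59 = 2.63 mol/dm³.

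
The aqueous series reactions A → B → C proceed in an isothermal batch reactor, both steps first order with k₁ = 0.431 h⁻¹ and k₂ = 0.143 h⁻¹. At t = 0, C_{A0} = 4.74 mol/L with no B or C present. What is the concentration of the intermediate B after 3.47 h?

2.73 mol/L

The intermediate concentration in a first-order A→B→C sequence is C_B = k₁C_{A0}(e^(−k₁t) − e^(−k₂t))/(k₂−k₁).
e^(−k₁t) = e^(−0.431×3.47) = e^(−1.496) = 0.2241; e^(−k₂t) = e^(−0.4962) = 0.6088.
C_B = 0.431×4.74/(0.143−0.431) × (0.2241−0.6088) = (-7.094)×(-0.3847) = 2.729 mol/L.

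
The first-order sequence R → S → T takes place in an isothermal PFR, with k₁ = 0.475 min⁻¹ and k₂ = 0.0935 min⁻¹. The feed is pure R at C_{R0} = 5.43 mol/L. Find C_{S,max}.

3.65 mol/L

For a first-order series the maximum intermediate yield is C_{S,max}/C_{R0} = (k₁/k₂)^[k₂/(k₂−k₁)].
= (0.475/0.0935)^(0.0935/(0.0935−0.475)) = (5.080)^(-0.2451) = 0.6714.
C_{S,max} = 0.6714×5.43 = 3.65 mol/L.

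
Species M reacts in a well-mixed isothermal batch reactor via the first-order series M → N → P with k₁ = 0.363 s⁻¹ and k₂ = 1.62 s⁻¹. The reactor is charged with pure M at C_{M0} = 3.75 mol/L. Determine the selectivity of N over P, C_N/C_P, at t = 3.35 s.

The intermediate concentration in a first-order A→B→C sequence is C_N = k₁C_{M0}(e^(−k₁t) − e^(−k₂t))/(k₂−k₁).
e^(−k₁t) = e^(−0.363×3.35) = e^(−1.216) = 0.2964; e^(−k₂t) = e^(−5.427) = 0.004396.
C_N = 0.363×3.75/(1.62−0.363) × (0.2964−0.004396) = 1.083×0.2920 = 0.3162 mol/L.
C_M = C_{M0}e^(−k₁t) = 1.111 mol/L, so C_P = C_{M0}−C_M−C_N = 2.322 mol/L; C_N/C_P = 0.136.

0.136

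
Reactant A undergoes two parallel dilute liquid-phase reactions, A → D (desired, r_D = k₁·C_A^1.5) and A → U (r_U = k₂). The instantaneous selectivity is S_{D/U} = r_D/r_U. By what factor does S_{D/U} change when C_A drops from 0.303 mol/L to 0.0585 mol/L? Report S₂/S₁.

S_{D/U} = (k₁/k₂)·C_A^1.5, so S₂/S₁ = (C_{A,2}/C_{A,1})^1.5.
= (0.0585/0.303)^1.5 = (0.1931)^1.5 = 0.0848.

0.0848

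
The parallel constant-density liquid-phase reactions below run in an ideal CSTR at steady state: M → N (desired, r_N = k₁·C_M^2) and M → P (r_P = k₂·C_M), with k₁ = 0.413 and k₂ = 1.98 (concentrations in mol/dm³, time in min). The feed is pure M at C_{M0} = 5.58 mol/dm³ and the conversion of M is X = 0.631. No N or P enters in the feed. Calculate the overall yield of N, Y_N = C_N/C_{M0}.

Exit C_M = C_{M0}(1−X) = 5.58×0.369 = 2.059 mol/dm³.
In a CSTR the entire volume is at exit conditions, so r_N = 0.413×2.059^2 = 1.751 and r_P = 1.98×2.059 = 4.077.
Fraction of consumed M going to N: r_N/(r_N+r_P) = 0.3004.
C_N = 0.3004·C_{M0}·X = 0.3004×5.58×0.631 = 1.06 mol/dm³; Y_N = C_N/C_{M0} = 0.190.

0.190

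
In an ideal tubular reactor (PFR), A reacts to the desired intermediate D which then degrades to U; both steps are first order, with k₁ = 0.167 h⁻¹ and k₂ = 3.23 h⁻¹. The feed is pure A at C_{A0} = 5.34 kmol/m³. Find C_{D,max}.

0.235 kmol/m³

For a first-order series the maximum intermediate yield is C_{D,max}/C_{A0} = (k₁/k₂)^[k₂/(k₂−k₁)].
= (0.167/3.23)^(3.23/(3.23−0.167)) = (0.05170)^(1.055) = 0.04399.
C_{D,max} = 0.04399×5.34 = 0.235 kmol/m³.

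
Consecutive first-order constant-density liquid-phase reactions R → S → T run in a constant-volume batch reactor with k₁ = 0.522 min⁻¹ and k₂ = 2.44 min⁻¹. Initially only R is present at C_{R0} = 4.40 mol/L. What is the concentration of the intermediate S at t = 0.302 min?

0.450 mol/L

The intermediate concentration in a first-order A→B→C sequence is C_S = k₁C_{R0}(e^(−k₁t) − e^(−k₂t))/(k₂−k₁).
e^(−k₁t) = e^(−0.522×0.302) = e^(−0.1576) = 0.8542; e^(−k₂t) = e^(−0.7369) = 0.4786.
C_S = 0.522×4.40/(2.44−0.522) × (0.8542−0.4786) = 1.197×0.3755 = 0.4497 mol/L.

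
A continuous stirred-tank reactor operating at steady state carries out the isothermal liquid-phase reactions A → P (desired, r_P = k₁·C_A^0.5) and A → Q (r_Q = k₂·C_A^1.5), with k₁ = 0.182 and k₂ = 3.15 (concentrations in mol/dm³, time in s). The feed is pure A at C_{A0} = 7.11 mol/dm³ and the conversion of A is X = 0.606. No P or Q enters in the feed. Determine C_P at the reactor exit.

Exit C_A = C_{A0}(1−X) = 7.11×0.394 = 2.801 mol/dm³.
Rates in a CSTR are evaluated at the outlet concentration: r_P = 0.182×2.801^0.5 = 0.3046, r_Q = 3.15×2.801^1.5 = 14.77.
Fraction of consumed A going to P: r_P/(r_P+r_Q) = 0.02021.
C_P = 0.02021·C_{A0}·X = 0.02021×7.11×0.606 = 0.0871 mol/dm³.

0.0871 mol/dm³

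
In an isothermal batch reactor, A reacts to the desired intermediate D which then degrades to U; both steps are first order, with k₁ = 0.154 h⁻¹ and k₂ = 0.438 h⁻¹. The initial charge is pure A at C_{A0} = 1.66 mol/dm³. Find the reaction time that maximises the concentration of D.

For first-order series the maximum of C_D occurs at t_opt = ln(k₂/k₁)/(k₂−k₁).
= ln(0.438/0.154)/(0.438−0.154) = ln(2.844)/0.2840 = 1.045/0.2840 = 3.68 h.

3.68 h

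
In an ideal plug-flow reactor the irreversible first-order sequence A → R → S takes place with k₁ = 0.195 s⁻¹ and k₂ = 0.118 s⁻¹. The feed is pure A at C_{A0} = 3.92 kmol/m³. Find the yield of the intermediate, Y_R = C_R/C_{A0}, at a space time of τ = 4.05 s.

The intermediate concentration in a first-order A→B→C sequence is C_R = k₁C_{A0}(e^(−k₁τ) − e^(−k₂τ))/(k₂−k₁).
e^(−k₁τ) = e^(−0.195×4.05) = e^(−0.7897) = 0.4540; e^(−k₂τ) = e^(−0.4779) = 0.6201.
C_R = 0.195×3.92/(0.118−0.195) × (0.4540−0.6201) = (-9.927)×(-0.1661) = 1.649 kmol/m³.
Y_R = C_R/C_{A0} = 1.649/3.92 = 0.421.

0.421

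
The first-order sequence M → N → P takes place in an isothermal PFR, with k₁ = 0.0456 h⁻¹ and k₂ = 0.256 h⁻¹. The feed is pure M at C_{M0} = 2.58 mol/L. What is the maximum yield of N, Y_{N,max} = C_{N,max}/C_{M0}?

0.123

For a first-order series the maximum intermediate yield is C_{N,max}/C_{M0} = (k₁/k₂)^[k₂/(k₂−k₁)].
= (0.0456/0.256)^(0.256/(0.256−0.0456)) = (0.1781)^(1.217) = 0.1226.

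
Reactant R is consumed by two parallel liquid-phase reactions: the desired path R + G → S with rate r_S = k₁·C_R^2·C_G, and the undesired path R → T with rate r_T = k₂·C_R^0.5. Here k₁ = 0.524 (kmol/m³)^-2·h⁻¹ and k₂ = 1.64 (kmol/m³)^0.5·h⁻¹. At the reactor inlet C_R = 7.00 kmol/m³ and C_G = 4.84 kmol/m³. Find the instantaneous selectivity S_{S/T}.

S_{S/T} = r_S/r_T = (k₁·C_R^2·C_G)/(k₂·C_R^0.5) = (k₁/k₂)·C_R^1.5·C_G.
= (0.524×7.000^2×4.840) / (1.64×7.000^0.5) = 124.3/4.339 = 28.6.
Since the desired path is higher order in R, keeping C_R high (PFR or concentrated feed) favours S.

28.6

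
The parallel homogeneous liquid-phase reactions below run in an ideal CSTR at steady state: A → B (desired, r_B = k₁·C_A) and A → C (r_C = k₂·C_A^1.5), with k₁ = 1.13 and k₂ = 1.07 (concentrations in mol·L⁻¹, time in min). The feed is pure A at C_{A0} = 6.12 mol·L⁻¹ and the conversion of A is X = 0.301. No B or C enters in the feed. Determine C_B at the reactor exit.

Exit C_A = C_{A0}(1−X) = 6.12×0.699 = 4.278 mol·L⁻¹.
A CSTR operates uniformly at the exit composition, giving r_B = 4.834 and r_C = 9.467 (each k·C_A^n at C_A = 4.278).
Fraction of consumed A going to B: r_B/(r_B+r_C) = 0.3380.
C_B = 0.3380·C_{A0}·X = 0.3380×6.12×0.301 = 0.623 mol·L⁻¹.

0.623 mol·L⁻¹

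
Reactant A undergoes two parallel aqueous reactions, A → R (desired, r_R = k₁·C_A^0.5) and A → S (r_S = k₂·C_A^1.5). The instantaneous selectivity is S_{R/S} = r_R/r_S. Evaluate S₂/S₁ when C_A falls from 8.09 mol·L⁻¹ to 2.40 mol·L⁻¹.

S_{R/S} = (k₁/k₂)·C_A⁻¹, so S₂/S₁ = (C_{A,2}/C_{A,1})⁻¹.
= 8.09/2.40 = 3.37.

3.37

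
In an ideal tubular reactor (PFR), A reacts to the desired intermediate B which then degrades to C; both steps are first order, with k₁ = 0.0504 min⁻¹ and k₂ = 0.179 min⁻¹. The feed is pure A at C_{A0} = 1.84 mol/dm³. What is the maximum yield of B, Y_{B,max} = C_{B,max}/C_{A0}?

0.171

At the optimum, C_{B,max}/C_{A0} = (k₁/k₂)^[k₂/(k₂−k₁)].
= (0.0504/0.179)^(0.179/(0.179−0.0504)) = (0.2816)^(1.392) = 0.1713.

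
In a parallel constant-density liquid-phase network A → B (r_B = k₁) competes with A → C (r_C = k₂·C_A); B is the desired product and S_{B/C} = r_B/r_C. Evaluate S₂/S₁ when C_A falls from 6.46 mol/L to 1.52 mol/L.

4.25

S_{B/C} = (k₁/k₂)·C_A⁻¹, so S₂/S₁ = (C_{A,2}/C_{A,1})⁻¹.
= 6.46/1.52 = 4.25.
Selectivity toward B rises as C_A falls — low-concentration operation is favoured.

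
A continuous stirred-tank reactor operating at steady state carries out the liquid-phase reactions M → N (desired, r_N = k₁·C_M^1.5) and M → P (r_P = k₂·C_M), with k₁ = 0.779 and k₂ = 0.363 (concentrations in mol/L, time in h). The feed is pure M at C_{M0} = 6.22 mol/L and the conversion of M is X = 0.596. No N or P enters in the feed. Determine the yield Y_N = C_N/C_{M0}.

Exit C_M = C_{M0}(1−X) = 6.22×0.404 = 2.513 mol/L.
In a CSTR the entire volume is at exit conditions, so r_N = 0.779×2.513^1.5 = 3.103 and r_P = 0.363×2.513 = 0.9122.
Fraction of consumed M going to N: r_N/(r_N+r_P) = 0.7728.
C_N = 0.7728·C_{M0}·X = 0.7728×6.22×0.596 = 2.86 mol/L; Y_N = C_N/C_{M0} = 0.461.

0.461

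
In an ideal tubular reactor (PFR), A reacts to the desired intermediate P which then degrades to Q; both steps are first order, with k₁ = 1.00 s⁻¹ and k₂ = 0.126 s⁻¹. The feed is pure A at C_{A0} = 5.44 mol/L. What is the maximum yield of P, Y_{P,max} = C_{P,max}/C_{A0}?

0.742

At the optimum, C_{P,max}/C_{A0} = (k₁/k₂)^[k₂/(k₂−k₁)].
= (1.00/0.126)^(0.126/(0.126−1.00)) = (7.937)^(-0.1442) = 0.7418.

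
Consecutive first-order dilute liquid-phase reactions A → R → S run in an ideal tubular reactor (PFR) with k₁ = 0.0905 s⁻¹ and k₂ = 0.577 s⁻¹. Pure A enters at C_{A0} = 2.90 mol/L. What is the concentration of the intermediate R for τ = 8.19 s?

Solving the coupled first-order balances gives C_R(τ) = [k₁/(k₂−k₁)]·C_{A0}·(e^(−k₁τ) − e^(−k₂τ)).
e^(−k₁τ) = e^(−0.0905×8.19) = e^(−0.7412) = 0.4765; e^(−k₂τ) = e^(−4.726) = 0.008865.
C_R = 0.0905×2.90/(0.577−0.0905) × (0.4765−0.008865) = 0.5395×0.4677 = 0.2523 mol/L.

0.252 mol/L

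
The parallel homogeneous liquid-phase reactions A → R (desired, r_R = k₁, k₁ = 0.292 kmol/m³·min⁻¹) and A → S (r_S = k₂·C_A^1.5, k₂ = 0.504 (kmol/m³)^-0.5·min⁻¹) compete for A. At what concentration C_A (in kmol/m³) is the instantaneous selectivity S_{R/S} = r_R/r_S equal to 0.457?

S_{R/S} = (k₁/k₂)·C_A^-1.5 ⇒ C_A = (S·k₂/k₁)^(1/(-1.5)).
= (0.457×0.504/0.292)^(-0.6667) = (0.7888)^(-0.6667) = 1.17 kmol/m³.

1.17 kmol/m³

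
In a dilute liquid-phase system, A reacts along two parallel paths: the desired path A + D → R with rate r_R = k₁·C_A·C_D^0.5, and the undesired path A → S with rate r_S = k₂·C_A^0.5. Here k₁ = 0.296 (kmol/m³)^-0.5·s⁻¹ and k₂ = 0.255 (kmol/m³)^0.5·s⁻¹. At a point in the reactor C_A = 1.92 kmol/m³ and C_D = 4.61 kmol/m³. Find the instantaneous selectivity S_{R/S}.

3.45

S_{R/S} = r_R/r_S = (k₁·C_A·C_D^0.5)/(k₂·C_A^0.5) = (k₁/k₂)·C_A^0.5·C_D^0.5.
= (0.296×1.920×4.610^0.5) / (0.255×1.920^0.5) = 1.220/0.3533 = 3.45.
Since the desired path is higher order in A, keeping C_A high (PFR or concentrated feed) favours R.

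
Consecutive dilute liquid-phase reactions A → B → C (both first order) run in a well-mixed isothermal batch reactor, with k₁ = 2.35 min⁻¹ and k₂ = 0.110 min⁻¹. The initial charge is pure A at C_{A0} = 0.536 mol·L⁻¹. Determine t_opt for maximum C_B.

1.37 min

The intermediate peaks when r₁ = r₂, i.e. k₁e^(−k₁t) = k₂e^(−k₂t), giving t_opt = ln(k₂/k₁)/(k₂−k₁).
= ln(0.110/2.35)/(0.110−2.35) = ln(0.04681)/-2.240 = -3.062/-2.240 = 1.37 min.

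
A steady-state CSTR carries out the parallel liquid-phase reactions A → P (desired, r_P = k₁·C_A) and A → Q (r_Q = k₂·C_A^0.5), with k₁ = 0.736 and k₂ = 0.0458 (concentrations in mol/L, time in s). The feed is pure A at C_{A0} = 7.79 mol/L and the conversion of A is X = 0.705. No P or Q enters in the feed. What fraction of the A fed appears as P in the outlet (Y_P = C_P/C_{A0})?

Exit C_A = C_{A0}(1−X) = 7.79×0.295 = 2.298 mol/L.
Rates in a CSTR are evaluated at the outlet concentration: r_P = 0.736×2.298 = 1.691, r_Q = 0.0458×2.298^0.5 = 0.06943.
Fraction of consumed A going to P: r_P/(r_P+r_Q) = 0.9606.
C_P = 0.9606·C_{A0}·X = 0.9606×7.79×0.705 = 5.28 mol/L; Y_P = C_P/C_{A0} = 0.677.

0.677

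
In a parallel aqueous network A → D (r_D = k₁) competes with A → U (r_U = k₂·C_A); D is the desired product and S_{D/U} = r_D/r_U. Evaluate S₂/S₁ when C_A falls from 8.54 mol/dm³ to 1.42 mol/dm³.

6.01

S_{D/U} = (k₁/k₂)·C_A⁻¹, so S₂/S₁ = (C_{A,2}/C_{A,1})⁻¹.
= 8.54/1.42 = 6.01.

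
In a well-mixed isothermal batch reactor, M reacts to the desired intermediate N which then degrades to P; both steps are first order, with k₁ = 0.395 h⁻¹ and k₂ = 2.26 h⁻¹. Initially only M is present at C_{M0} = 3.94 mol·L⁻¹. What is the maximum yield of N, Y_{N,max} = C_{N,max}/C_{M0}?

0.121

For a first-order series the maximum intermediate yield is C_{N,max}/C_{M0} = (k₁/k₂)^[k₂/(k₂−k₁)].
= (0.395/2.26)^(2.26/(2.26−0.395)) = (0.1748)^(1.212) = 0.1208.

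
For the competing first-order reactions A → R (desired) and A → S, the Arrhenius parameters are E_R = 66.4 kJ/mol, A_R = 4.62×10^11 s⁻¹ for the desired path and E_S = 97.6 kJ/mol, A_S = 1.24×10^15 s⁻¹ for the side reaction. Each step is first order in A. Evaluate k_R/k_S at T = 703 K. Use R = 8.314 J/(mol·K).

0.0775

With equal orders, S_{R/S} = k_R/k_S = (A_R/A_S)·exp[(E_S−E_R)/(RT)].
(E_S−E_R)/(RT) = (97.6−66.4)×10³/(8.314×703) = 31200/5845 = 5.338.
k_R/k_S = (4.62×10^11/1.24×10^15)·exp(5.338) = 3.726×10^-4 × 208.1 = 0.0775.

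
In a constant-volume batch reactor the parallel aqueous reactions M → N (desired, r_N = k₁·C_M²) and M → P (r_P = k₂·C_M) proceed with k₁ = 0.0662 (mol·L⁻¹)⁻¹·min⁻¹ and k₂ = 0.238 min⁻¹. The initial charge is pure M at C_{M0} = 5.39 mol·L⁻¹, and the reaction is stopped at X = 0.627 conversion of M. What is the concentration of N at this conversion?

C_M = C_{M0}(1−X) = 2.010 mol·L⁻¹.
Along a PFR/batch, dC_P/dC_M = −r_P/(r_N+r_P) = −k₂/(k₂+k₁·C_M).
Integrating from C_{M0} to C_M: C_P = (0.238/0.0662)·ln[(0.238+0.0662·5.39)/(0.238+0.0662·2.01)] = 3.595·ln(0.5948/0.3711) = 1.696 mol·L⁻¹.
Then C_N = (C_{M0}−C_M) − C_P = 3.380 − 1.696 = 1.683 mol·L⁻¹.

1.68 mol·L⁻¹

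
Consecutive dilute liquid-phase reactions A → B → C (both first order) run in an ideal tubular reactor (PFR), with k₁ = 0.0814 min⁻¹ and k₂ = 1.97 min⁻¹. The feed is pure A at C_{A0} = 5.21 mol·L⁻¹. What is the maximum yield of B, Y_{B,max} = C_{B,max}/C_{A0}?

0.0360

At the optimum, C_{B,max}/C_{A0} = (k₁/k₂)^[k₂/(k₂−k₁)].
= (0.0814/1.97)^(1.97/(1.97−0.0814)) = (0.04132)^(1.043) = 0.03602.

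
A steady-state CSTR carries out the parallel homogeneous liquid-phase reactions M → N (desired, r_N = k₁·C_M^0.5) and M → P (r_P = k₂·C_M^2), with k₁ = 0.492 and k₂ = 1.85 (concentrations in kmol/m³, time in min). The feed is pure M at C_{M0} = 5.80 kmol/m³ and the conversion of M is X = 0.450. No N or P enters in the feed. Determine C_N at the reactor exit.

0.116 kmol/m³

Exit C_M = C_{M0}(1−X) = 5.80×0.550 = 3.190 kmol/m³.
Rates in a CSTR are evaluated at the outlet concentration: r_N = 0.492×3.190^0.5 = 0.8787, r_P = 1.85×3.190^2 = 18.83.
Fraction of consumed M going to N: r_N/(r_N+r_P) = 0.04460.
C_N = 0.04460·C_{M0}·X = 0.04460×5.80×0.450 = 0.116 kmol/m³.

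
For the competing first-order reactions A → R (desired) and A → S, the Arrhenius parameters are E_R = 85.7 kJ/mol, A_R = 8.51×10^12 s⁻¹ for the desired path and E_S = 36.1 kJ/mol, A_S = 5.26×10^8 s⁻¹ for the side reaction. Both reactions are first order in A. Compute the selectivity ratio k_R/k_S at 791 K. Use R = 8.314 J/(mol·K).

8.58

k_R/k_S = (A_R/A_S)·exp[−(E_R−E_S)/(RT)] = (A_R/A_S)·exp[(E_S−E_R)/(RT)].
(E_S−E_R)/(RT) = (36.1−85.7)×10³/(8.314×791) = -49600/6576 = -7.542.
k_R/k_S = (8.51×10^12/5.26×10^8)·exp(-7.542) = 16179 × 5.303×10^-4 = 8.58.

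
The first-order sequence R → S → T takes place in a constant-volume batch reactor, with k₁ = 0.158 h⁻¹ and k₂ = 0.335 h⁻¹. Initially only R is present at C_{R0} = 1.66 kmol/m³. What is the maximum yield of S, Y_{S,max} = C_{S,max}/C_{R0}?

For a first-order series the maximum intermediate yield is C_{S,max}/C_{R0} = (k₁/k₂)^[k₂/(k₂−k₁)].
= (0.158/0.335)^(0.335/(0.335−0.158)) = (0.4716)^(1.893) = 0.2411.

0.241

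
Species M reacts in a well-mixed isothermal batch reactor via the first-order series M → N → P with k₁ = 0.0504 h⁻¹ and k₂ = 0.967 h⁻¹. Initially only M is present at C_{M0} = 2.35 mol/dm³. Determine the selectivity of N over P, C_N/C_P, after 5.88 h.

0.189

The intermediate concentration in a first-order A→B→C sequence is C_N = k₁C_{M0}(e^(−k₁t) − e^(−k₂t))/(k₂−k₁).
e^(−k₁t) = e^(−0.0504×5.88) = e^(−0.2964) = 0.7435; e^(−k₂t) = e^(−5.686) = 0.003393.
C_N = 0.0504×2.35/(0.967−0.0504) × (0.7435−0.003393) = 0.1292×0.7401 = 0.09564 mol/dm³.
C_M = C_{M0}e^(−k₁t) = 1.747 mol/dm³, so C_P = C_{M0}−C_M−C_N = 0.5071 mol/dm³; C_N/C_P = 0.189.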